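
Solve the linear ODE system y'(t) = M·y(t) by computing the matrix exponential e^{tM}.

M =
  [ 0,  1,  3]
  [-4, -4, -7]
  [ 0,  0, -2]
e^{tM} =
  [2*t*exp(-2*t) + exp(-2*t), t*exp(-2*t), -t^2*exp(-2*t)/2 + 3*t*exp(-2*t)]
  [-4*t*exp(-2*t), -2*t*exp(-2*t) + exp(-2*t), t^2*exp(-2*t) - 7*t*exp(-2*t)]
  [0, 0, exp(-2*t)]

Strategy: write M = P · J · P⁻¹ where J is a Jordan canonical form, so e^{tM} = P · e^{tJ} · P⁻¹, and e^{tJ} can be computed block-by-block.

M has Jordan form
J =
  [-2,  1,  0]
  [ 0, -2,  1]
  [ 0,  0, -2]
(up to reordering of blocks).

Per-block formulas:
  For a 3×3 Jordan block J_3(-2): exp(t · J_3(-2)) = e^(-2t)·(I + t·N + (t^2/2)·N^2), where N is the 3×3 nilpotent shift.

After assembling e^{tJ} and conjugating by P, we get:

e^{tM} =
  [2*t*exp(-2*t) + exp(-2*t), t*exp(-2*t), -t^2*exp(-2*t)/2 + 3*t*exp(-2*t)]
  [-4*t*exp(-2*t), -2*t*exp(-2*t) + exp(-2*t), t^2*exp(-2*t) - 7*t*exp(-2*t)]
  [0, 0, exp(-2*t)]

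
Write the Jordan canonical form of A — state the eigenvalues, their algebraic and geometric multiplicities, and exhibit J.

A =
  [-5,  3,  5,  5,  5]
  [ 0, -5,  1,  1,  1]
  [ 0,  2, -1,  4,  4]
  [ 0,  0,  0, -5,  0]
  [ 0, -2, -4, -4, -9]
J_3(-5) ⊕ J_1(-5) ⊕ J_1(-5)

The characteristic polynomial is
  det(x·I − A) = x^5 + 25*x^4 + 250*x^3 + 1250*x^2 + 3125*x + 3125 = (x + 5)^5

Eigenvalues and multiplicities (the geometric multiplicity of λ is n − rank(A − λI), which equals the number of Jordan blocks for λ):
  λ = -5: algebraic multiplicity = 5, geometric multiplicity = 3

Determining the block sizes for each eigenvalue:
  λ = -5: with am = 5 and gm = 3, the partition is not yet determined (e.g. several partitions of 5 into 3 parts exist). Let N = A − (-5)·I. Computing rank(N^1) = 2, rank(N^2) = 1, rank(N^3) = 0; the number of blocks of size ≥ j is rank(N^{j−1}) − rank(N^j), giving [3, 1, 1]. So we have 1 block(s) of size 3, 2 block(s) of size 1 → block sizes [3, 1, 1]

Assembling the blocks gives a Jordan form
J =
  [-5,  1,  0,  0,  0]
  [ 0, -5,  1,  0,  0]
  [ 0,  0, -5,  0,  0]
  [ 0,  0,  0, -5,  0]
  [ 0,  0,  0,  0, -5]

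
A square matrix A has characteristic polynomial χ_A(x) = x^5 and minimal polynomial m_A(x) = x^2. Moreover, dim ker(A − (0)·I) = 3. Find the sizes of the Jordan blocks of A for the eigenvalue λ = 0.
Block sizes for λ = 0: [2, 2, 1]

Step 1 — from the characteristic polynomial, algebraic multiplicity of λ = 0 is 5. From dim ker(A − (0)·I) = 3, there are exactly 3 Jordan blocks for λ = 0.
Step 2 — from the minimal polynomial, the factor (x − 0)^2 tells us the largest block for λ = 0 has size 2.
Step 3 — with total size 5, 3 blocks, and largest block 2, the block sizes (in nonincreasing order) are [2, 2, 1].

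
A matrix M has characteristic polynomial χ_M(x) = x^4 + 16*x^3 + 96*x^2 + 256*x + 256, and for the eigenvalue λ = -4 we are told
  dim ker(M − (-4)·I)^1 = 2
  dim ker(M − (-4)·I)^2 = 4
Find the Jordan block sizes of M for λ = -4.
Block sizes for λ = -4: [2, 2]

From the dimensions of kernels of powers, the number of Jordan blocks of size at least j is d_j − d_{j−1} where d_j = dim ker(N^j) (with d_0 = 0). Computing the differences gives [2, 2].
The number of blocks of size exactly k is (#blocks of size ≥ k) − (#blocks of size ≥ k + 1), so the partition is: 2 block(s) of size 2.
In nonincreasing order the block sizes are [2, 2].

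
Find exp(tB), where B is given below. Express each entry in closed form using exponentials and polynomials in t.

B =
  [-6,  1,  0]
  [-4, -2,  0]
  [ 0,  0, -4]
e^{tB} =
  [-2*t*exp(-4*t) + exp(-4*t), t*exp(-4*t), 0]
  [-4*t*exp(-4*t), 2*t*exp(-4*t) + exp(-4*t), 0]
  [0, 0, exp(-4*t)]

Strategy: write B = P · J · P⁻¹ where J is a Jordan canonical form, so e^{tB} = P · e^{tJ} · P⁻¹, and e^{tJ} can be computed block-by-block.

B has Jordan form
J =
  [-4,  1,  0]
  [ 0, -4,  0]
  [ 0,  0, -4]
(up to reordering of blocks).

Per-block formulas:
  For a 1×1 block at λ = -4: exp(t · [-4]) = [e^(-4t)].
  For a 2×2 Jordan block J_2(-4): exp(t · J_2(-4)) = e^(-4t)·(I + t·N), where N is the 2×2 nilpotent shift.

After assembling e^{tJ} and conjugating by P, we get:

e^{tB} =
  [-2*t*exp(-4*t) + exp(-4*t), t*exp(-4*t), 0]
  [-4*t*exp(-4*t), 2*t*exp(-4*t) + exp(-4*t), 0]
  [0, 0, exp(-4*t)]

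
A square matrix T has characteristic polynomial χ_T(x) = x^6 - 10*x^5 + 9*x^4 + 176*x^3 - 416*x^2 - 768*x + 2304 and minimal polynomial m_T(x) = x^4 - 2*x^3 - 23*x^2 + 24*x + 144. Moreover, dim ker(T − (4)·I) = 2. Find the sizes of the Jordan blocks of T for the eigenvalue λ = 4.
Block sizes for λ = 4: [2, 2]

Step 1 — from the characteristic polynomial, algebraic multiplicity of λ = 4 is 4. From dim ker(T − (4)·I) = 2, there are exactly 2 Jordan blocks for λ = 4.
Step 2 — from the minimal polynomial, the factor (x − 4)^2 tells us the largest block for λ = 4 has size 2.
Step 3 — with total size 4, 2 blocks, and largest block 2, the block sizes (in nonincreasing order) are [2, 2].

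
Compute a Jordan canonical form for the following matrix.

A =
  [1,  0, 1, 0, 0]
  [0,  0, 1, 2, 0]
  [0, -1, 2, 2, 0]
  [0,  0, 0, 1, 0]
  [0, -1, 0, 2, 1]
J_3(1) ⊕ J_1(1) ⊕ J_1(1)

The characteristic polynomial is
  det(x·I − A) = x^5 - 5*x^4 + 10*x^3 - 10*x^2 + 5*x - 1 = (x - 1)^5

Eigenvalues and multiplicities (the geometric multiplicity of λ is n − rank(A − λI), which equals the number of Jordan blocks for λ):
  λ = 1: algebraic multiplicity = 5, geometric multiplicity = 3

Determining the block sizes for each eigenvalue:
  λ = 1: with am = 5 and gm = 3, the partition is not yet determined (e.g. several partitions of 5 into 3 parts exist). Let N = A − (1)·I. Computing rank(N^1) = 2, rank(N^2) = 1, rank(N^3) = 0; the number of blocks of size ≥ j is rank(N^{j−1}) − rank(N^j), giving [3, 1, 1]. So we have 1 block(s) of size 3, 2 block(s) of size 1 → block sizes [3, 1, 1]

Assembling the blocks gives a Jordan form
J =
  [1, 1, 0, 0, 0]
  [0, 1, 1, 0, 0]
  [0, 0, 1, 0, 0]
  [0, 0, 0, 1, 0]
  [0, 0, 0, 0, 1]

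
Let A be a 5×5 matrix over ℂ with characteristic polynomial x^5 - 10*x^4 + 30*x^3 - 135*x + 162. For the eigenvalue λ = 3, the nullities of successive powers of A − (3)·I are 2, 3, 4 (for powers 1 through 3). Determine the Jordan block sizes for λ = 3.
Block sizes for λ = 3: [3, 1]

From the dimensions of kernels of powers, the number of Jordan blocks of size at least j is d_j − d_{j−1} where d_j = dim ker(N^j) (with d_0 = 0). Computing the differences gives [2, 1, 1].
The number of blocks of size exactly k is (#blocks of size ≥ k) − (#blocks of size ≥ k + 1), so the partition is: 1 block(s) of size 1, 1 block(s) of size 3.
In nonincreasing order the block sizes are [3, 1].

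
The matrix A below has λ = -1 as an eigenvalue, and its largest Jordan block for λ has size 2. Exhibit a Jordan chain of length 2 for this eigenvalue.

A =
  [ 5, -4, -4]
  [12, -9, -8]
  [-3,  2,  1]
A Jordan chain for λ = -1 of length 2:
v_1 = (6, 12, -3)ᵀ
v_2 = (1, 0, 0)ᵀ

Let N = A − (-1)·I. We want v_2 with N^2 v_2 = 0 but N^1 v_2 ≠ 0; then v_{j-1} := N · v_j for j = 2, …, 2.

Pick v_2 = (1, 0, 0)ᵀ.
Then v_1 = N · v_2 = (6, 12, -3)ᵀ.

Sanity check: (A − (-1)·I) v_1 = (0, 0, 0)ᵀ = 0. ✓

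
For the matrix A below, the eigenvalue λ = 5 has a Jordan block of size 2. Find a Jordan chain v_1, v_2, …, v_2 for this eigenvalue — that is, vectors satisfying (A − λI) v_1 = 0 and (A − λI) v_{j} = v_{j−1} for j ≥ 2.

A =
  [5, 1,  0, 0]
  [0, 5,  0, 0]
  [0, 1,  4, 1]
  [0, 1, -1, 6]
A Jordan chain for λ = 5 of length 2:
v_1 = (1, 0, 1, 1)ᵀ
v_2 = (0, 1, 0, 0)ᵀ

Let N = A − (5)·I. We want v_2 with N^2 v_2 = 0 but N^1 v_2 ≠ 0; then v_{j-1} := N · v_j for j = 2, …, 2.

Pick v_2 = (0, 1, 0, 0)ᵀ.
Then v_1 = N · v_2 = (1, 0, 1, 1)ᵀ.

Sanity check: (A − (5)·I) v_1 = (0, 0, 0, 0)ᵀ = 0. ✓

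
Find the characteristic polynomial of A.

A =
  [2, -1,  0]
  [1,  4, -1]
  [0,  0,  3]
x^3 - 9*x^2 + 27*x - 27

Expanding det(x·I − A) (e.g. by cofactor expansion or by noting that A is similar to its Jordan form J, which has the same characteristic polynomial as A) gives
  χ_A(x) = x^3 - 9*x^2 + 27*x - 27
which factors as (x - 3)^3. The eigenvalues (with algebraic multiplicities) are λ = 3 with multiplicity 3.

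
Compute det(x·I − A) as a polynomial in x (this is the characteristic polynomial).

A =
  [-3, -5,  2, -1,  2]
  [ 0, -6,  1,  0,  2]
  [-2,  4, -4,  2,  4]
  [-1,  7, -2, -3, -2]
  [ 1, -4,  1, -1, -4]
x^5 + 20*x^4 + 160*x^3 + 640*x^2 + 1280*x + 1024

Expanding det(x·I − A) (e.g. by cofactor expansion or by noting that A is similar to its Jordan form J, which has the same characteristic polynomial as A) gives
  χ_A(x) = x^5 + 20*x^4 + 160*x^3 + 640*x^2 + 1280*x + 1024
which factors as (x + 4)^5. The eigenvalues (with algebraic multiplicities) are λ = -4 with multiplicity 5.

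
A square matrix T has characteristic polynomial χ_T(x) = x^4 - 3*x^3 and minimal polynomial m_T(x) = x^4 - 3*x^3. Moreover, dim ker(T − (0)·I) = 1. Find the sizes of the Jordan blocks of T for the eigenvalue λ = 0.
Block sizes for λ = 0: [3]

Step 1 — from the characteristic polynomial, algebraic multiplicity of λ = 0 is 3. From dim ker(T − (0)·I) = 1, there are exactly 1 Jordan blocks for λ = 0.
Step 2 — from the minimal polynomial, the factor (x − 0)^3 tells us the largest block for λ = 0 has size 3.
Step 3 — with total size 3, 1 blocks, and largest block 3, the block sizes (in nonincreasing order) are [3].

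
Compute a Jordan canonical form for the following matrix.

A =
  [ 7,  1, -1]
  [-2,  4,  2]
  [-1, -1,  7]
J_2(6) ⊕ J_1(6)

The characteristic polynomial is
  det(x·I − A) = x^3 - 18*x^2 + 108*x - 216 = (x - 6)^3

Eigenvalues and multiplicities (the geometric multiplicity of λ is n − rank(A − λI), which equals the number of Jordan blocks for λ):
  λ = 6: algebraic multiplicity = 3, geometric multiplicity = 2

Determining the block sizes for each eigenvalue:
  λ = 6: 2 blocks summing to 3 forces exactly one block of size 2 and the rest size 1 → block sizes [2, 1]

Assembling the blocks gives a Jordan form
J =
  [6, 1, 0]
  [0, 6, 0]
  [0, 0, 6]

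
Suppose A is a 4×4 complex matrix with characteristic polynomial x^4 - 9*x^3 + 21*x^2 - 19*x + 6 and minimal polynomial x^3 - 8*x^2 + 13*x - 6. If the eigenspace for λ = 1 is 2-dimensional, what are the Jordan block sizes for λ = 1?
Block sizes for λ = 1: [2, 1]

Step 1 — from the characteristic polynomial, algebraic multiplicity of λ = 1 is 3. From dim ker(A − (1)·I) = 2, there are exactly 2 Jordan blocks for λ = 1.
Step 2 — from the minimal polynomial, the factor (x − 1)^2 tells us the largest block for λ = 1 has size 2.
Step 3 — with total size 3, 2 blocks, and largest block 2, the block sizes (in nonincreasing order) are [2, 1].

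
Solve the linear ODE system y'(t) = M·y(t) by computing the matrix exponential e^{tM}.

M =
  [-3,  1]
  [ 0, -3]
e^{tM} =
  [exp(-3*t), t*exp(-3*t)]
  [0, exp(-3*t)]

Strategy: write M = P · J · P⁻¹ where J is a Jordan canonical form, so e^{tM} = P · e^{tJ} · P⁻¹, and e^{tJ} can be computed block-by-block.

M has Jordan form
J =
  [-3,  1]
  [ 0, -3]
(up to reordering of blocks).

Per-block formulas:
  For a 2×2 Jordan block J_2(-3): exp(t · J_2(-3)) = e^(-3t)·(I + t·N), where N is the 2×2 nilpotent shift.

After assembling e^{tJ} and conjugating by P, we get:

e^{tM} =
  [exp(-3*t), t*exp(-3*t)]
  [0, exp(-3*t)]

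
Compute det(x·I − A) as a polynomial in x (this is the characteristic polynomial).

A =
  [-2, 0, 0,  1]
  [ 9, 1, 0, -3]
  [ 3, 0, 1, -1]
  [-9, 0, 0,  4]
x^4 - 4*x^3 + 6*x^2 - 4*x + 1

Expanding det(x·I − A) (e.g. by cofactor expansion or by noting that A is similar to its Jordan form J, which has the same characteristic polynomial as A) gives
  χ_A(x) = x^4 - 4*x^3 + 6*x^2 - 4*x + 1
which factors as (x - 1)^4. The eigenvalues (with algebraic multiplicities) are λ = 1 with multiplicity 4.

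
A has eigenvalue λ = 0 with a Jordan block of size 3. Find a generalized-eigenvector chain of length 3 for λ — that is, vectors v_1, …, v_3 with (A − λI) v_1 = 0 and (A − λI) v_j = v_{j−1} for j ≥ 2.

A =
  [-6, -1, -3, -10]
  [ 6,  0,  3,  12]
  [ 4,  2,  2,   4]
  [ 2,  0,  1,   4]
A Jordan chain for λ = 0 of length 3:
v_1 = (-2, 0, 4, 0)ᵀ
v_2 = (-6, 6, 4, 2)ᵀ
v_3 = (1, 0, 0, 0)ᵀ

Let N = A − (0)·I. We want v_3 with N^3 v_3 = 0 but N^2 v_3 ≠ 0; then v_{j-1} := N · v_j for j = 3, …, 2.

Pick v_3 = (1, 0, 0, 0)ᵀ.
Then v_2 = N · v_3 = (-6, 6, 4, 2)ᵀ.
Then v_1 = N · v_2 = (-2, 0, 4, 0)ᵀ.

Sanity check: (A − (0)·I) v_1 = (0, 0, 0, 0)ᵀ = 0. ✓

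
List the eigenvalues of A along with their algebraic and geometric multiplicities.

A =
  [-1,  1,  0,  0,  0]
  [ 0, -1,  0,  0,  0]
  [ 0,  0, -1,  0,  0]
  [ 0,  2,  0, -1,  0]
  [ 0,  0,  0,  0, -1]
λ = -1: alg = 5, geom = 4

Step 1 — factor the characteristic polynomial to read off the algebraic multiplicities:
  χ_A(x) = (x + 1)^5

Step 2 — compute geometric multiplicities via the rank-nullity identity g(λ) = n − rank(A − λI):
  rank(A − (-1)·I) = 1, so dim ker(A − (-1)·I) = n − 1 = 4

Summary:
  λ = -1: algebraic multiplicity = 5, geometric multiplicity = 4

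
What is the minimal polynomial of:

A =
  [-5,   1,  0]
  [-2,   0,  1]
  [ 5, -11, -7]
x^3 + 12*x^2 + 48*x + 64

The characteristic polynomial is χ_A(x) = (x + 4)^3, so the eigenvalues are known. The minimal polynomial is
  m_A(x) = Π_λ (x − λ)^{k_λ}
where k_λ is the size of the *largest* Jordan block for λ (equivalently, the smallest k with (A − λI)^k v = 0 for every generalised eigenvector v of λ).

  λ = -4: largest Jordan block has size 3, contributing (x + 4)^3

So m_A(x) = (x + 4)^3 = x^3 + 12*x^2 + 48*x + 64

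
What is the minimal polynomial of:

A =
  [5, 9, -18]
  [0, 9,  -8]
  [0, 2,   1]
x^2 - 10*x + 25

The characteristic polynomial is χ_A(x) = (x - 5)^3, so the eigenvalues are known. The minimal polynomial is
  m_A(x) = Π_λ (x − λ)^{k_λ}
where k_λ is the size of the *largest* Jordan block for λ (equivalently, the smallest k with (A − λI)^k v = 0 for every generalised eigenvector v of λ).

  λ = 5: largest Jordan block has size 2, contributing (x − 5)^2

So m_A(x) = (x - 5)^2 = x^2 - 10*x + 25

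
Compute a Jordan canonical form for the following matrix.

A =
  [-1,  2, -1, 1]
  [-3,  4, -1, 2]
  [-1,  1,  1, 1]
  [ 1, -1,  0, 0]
J_2(1) ⊕ J_2(1)

The characteristic polynomial is
  det(x·I − A) = x^4 - 4*x^3 + 6*x^2 - 4*x + 1 = (x - 1)^4

Eigenvalues and multiplicities (the geometric multiplicity of λ is n − rank(A − λI), which equals the number of Jordan blocks for λ):
  λ = 1: algebraic multiplicity = 4, geometric multiplicity = 2

Determining the block sizes for each eigenvalue:
  λ = 1: with am = 4 and gm = 2, the partition is not yet determined (e.g. several partitions of 4 into 2 parts exist). Let N = A − (1)·I. Computing rank(N^1) = 2, rank(N^2) = 0; the number of blocks of size ≥ j is rank(N^{j−1}) − rank(N^j), giving [2, 2]. So we have 2 block(s) of size 2 → block sizes [2, 2]

Assembling the blocks gives a Jordan form
J =
  [1, 1, 0, 0]
  [0, 1, 0, 0]
  [0, 0, 1, 1]
  [0, 0, 0, 1]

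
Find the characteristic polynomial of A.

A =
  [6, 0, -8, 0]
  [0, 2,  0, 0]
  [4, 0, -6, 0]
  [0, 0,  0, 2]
x^4 - 4*x^3 + 16*x - 16

Expanding det(x·I − A) (e.g. by cofactor expansion or by noting that A is similar to its Jordan form J, which has the same characteristic polynomial as A) gives
  χ_A(x) = x^4 - 4*x^3 + 16*x - 16
which factors as (x - 2)^3*(x + 2). The eigenvalues (with algebraic multiplicities) are λ = -2 with multiplicity 1, λ = 2 with multiplicity 3.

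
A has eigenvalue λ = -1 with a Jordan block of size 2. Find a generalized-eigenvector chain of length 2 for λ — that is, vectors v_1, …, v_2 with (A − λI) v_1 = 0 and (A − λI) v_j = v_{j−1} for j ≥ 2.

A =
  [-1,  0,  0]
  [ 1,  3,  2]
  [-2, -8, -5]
A Jordan chain for λ = -1 of length 2:
v_1 = (0, 1, -2)ᵀ
v_2 = (1, 0, 0)ᵀ

Let N = A − (-1)·I. We want v_2 with N^2 v_2 = 0 but N^1 v_2 ≠ 0; then v_{j-1} := N · v_j for j = 2, …, 2.

Pick v_2 = (1, 0, 0)ᵀ.
Then v_1 = N · v_2 = (0, 1, -2)ᵀ.

Sanity check: (A − (-1)·I) v_1 = (0, 0, 0)ᵀ = 0. ✓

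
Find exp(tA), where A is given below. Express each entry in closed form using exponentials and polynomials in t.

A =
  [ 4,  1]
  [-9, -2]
e^{tA} =
  [3*t*exp(t) + exp(t), t*exp(t)]
  [-9*t*exp(t), -3*t*exp(t) + exp(t)]

Strategy: write A = P · J · P⁻¹ where J is a Jordan canonical form, so e^{tA} = P · e^{tJ} · P⁻¹, and e^{tJ} can be computed block-by-block.

A has Jordan form
J =
  [1, 1]
  [0, 1]
(up to reordering of blocks).

Per-block formulas:
  For a 2×2 Jordan block J_2(1): exp(t · J_2(1)) = e^(1t)·(I + t·N), where N is the 2×2 nilpotent shift.

After assembling e^{tJ} and conjugating by P, we get:

e^{tA} =
  [3*t*exp(t) + exp(t), t*exp(t)]
  [-9*t*exp(t), -3*t*exp(t) + exp(t)]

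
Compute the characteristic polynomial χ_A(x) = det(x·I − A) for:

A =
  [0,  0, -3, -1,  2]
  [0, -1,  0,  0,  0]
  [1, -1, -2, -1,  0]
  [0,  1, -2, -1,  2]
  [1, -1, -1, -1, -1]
x^5 + 5*x^4 + 10*x^3 + 10*x^2 + 5*x + 1

Expanding det(x·I − A) (e.g. by cofactor expansion or by noting that A is similar to its Jordan form J, which has the same characteristic polynomial as A) gives
  χ_A(x) = x^5 + 5*x^4 + 10*x^3 + 10*x^2 + 5*x + 1
which factors as (x + 1)^5. The eigenvalues (with algebraic multiplicities) are λ = -1 with multiplicity 5.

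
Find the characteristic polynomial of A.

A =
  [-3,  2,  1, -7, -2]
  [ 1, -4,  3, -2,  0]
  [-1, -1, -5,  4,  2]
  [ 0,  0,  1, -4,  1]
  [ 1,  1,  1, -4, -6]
x^5 + 22*x^4 + 193*x^3 + 844*x^2 + 1840*x + 1600

Expanding det(x·I − A) (e.g. by cofactor expansion or by noting that A is similar to its Jordan form J, which has the same characteristic polynomial as A) gives
  χ_A(x) = x^5 + 22*x^4 + 193*x^3 + 844*x^2 + 1840*x + 1600
which factors as (x + 4)^3*(x + 5)^2. The eigenvalues (with algebraic multiplicities) are λ = -5 with multiplicity 2, λ = -4 with multiplicity 3.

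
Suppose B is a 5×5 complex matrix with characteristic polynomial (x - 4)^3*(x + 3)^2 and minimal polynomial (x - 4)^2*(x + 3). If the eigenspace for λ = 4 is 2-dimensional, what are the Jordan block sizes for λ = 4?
Block sizes for λ = 4: [2, 1]

Step 1 — from the characteristic polynomial, algebraic multiplicity of λ = 4 is 3. From dim ker(B − (4)·I) = 2, there are exactly 2 Jordan blocks for λ = 4.
Step 2 — from the minimal polynomial, the factor (x − 4)^2 tells us the largest block for λ = 4 has size 2.
Step 3 — with total size 3, 2 blocks, and largest block 2, the block sizes (in nonincreasing order) are [2, 1].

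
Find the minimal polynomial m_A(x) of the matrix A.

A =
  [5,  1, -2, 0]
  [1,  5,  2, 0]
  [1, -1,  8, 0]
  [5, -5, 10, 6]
x^2 - 12*x + 36

The characteristic polynomial is χ_A(x) = (x - 6)^4, so the eigenvalues are known. The minimal polynomial is
  m_A(x) = Π_λ (x − λ)^{k_λ}
where k_λ is the size of the *largest* Jordan block for λ (equivalently, the smallest k with (A − λI)^k v = 0 for every generalised eigenvector v of λ).

  λ = 6: largest Jordan block has size 2, contributing (x − 6)^2

So m_A(x) = (x - 6)^2 = x^2 - 12*x + 36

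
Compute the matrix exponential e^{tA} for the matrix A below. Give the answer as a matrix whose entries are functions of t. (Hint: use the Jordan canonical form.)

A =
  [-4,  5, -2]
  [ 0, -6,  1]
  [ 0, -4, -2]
e^{tA} =
  [exp(-4*t), -t^2*exp(-4*t) + 5*t*exp(-4*t), t^2*exp(-4*t)/2 - 2*t*exp(-4*t)]
  [0, -2*t*exp(-4*t) + exp(-4*t), t*exp(-4*t)]
  [0, -4*t*exp(-4*t), 2*t*exp(-4*t) + exp(-4*t)]

Strategy: write A = P · J · P⁻¹ where J is a Jordan canonical form, so e^{tA} = P · e^{tJ} · P⁻¹, and e^{tJ} can be computed block-by-block.

A has Jordan form
J =
  [-4,  1,  0]
  [ 0, -4,  1]
  [ 0,  0, -4]
(up to reordering of blocks).

Per-block formulas:
  For a 3×3 Jordan block J_3(-4): exp(t · J_3(-4)) = e^(-4t)·(I + t·N + (t^2/2)·N^2), where N is the 3×3 nilpotent shift.

After assembling e^{tJ} and conjugating by P, we get:

e^{tA} =
  [exp(-4*t), -t^2*exp(-4*t) + 5*t*exp(-4*t), t^2*exp(-4*t)/2 - 2*t*exp(-4*t)]
  [0, -2*t*exp(-4*t) + exp(-4*t), t*exp(-4*t)]
  [0, -4*t*exp(-4*t), 2*t*exp(-4*t) + exp(-4*t)]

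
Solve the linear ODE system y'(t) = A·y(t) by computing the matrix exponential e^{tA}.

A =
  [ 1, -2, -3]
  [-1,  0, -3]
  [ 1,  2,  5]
e^{tA} =
  [-t*exp(2*t) + exp(2*t), -2*t*exp(2*t), -3*t*exp(2*t)]
  [-t*exp(2*t), -2*t*exp(2*t) + exp(2*t), -3*t*exp(2*t)]
  [t*exp(2*t), 2*t*exp(2*t), 3*t*exp(2*t) + exp(2*t)]

Strategy: write A = P · J · P⁻¹ where J is a Jordan canonical form, so e^{tA} = P · e^{tJ} · P⁻¹, and e^{tJ} can be computed block-by-block.

A has Jordan form
J =
  [2, 1, 0]
  [0, 2, 0]
  [0, 0, 2]
(up to reordering of blocks).

Per-block formulas:
  For a 1×1 block at λ = 2: exp(t · [2]) = [e^(2t)].
  For a 2×2 Jordan block J_2(2): exp(t · J_2(2)) = e^(2t)·(I + t·N), where N is the 2×2 nilpotent shift.

After assembling e^{tJ} and conjugating by P, we get:

e^{tA} =
  [-t*exp(2*t) + exp(2*t), -2*t*exp(2*t), -3*t*exp(2*t)]
  [-t*exp(2*t), -2*t*exp(2*t) + exp(2*t), -3*t*exp(2*t)]
  [t*exp(2*t), 2*t*exp(2*t), 3*t*exp(2*t) + exp(2*t)]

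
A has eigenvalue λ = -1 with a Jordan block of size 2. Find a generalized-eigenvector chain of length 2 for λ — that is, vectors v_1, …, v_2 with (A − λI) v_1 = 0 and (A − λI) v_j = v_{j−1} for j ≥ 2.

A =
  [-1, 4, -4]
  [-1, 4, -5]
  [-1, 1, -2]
A Jordan chain for λ = -1 of length 2:
v_1 = (0, -1, -1)ᵀ
v_2 = (1, 0, 0)ᵀ

Let N = A − (-1)·I. We want v_2 with N^2 v_2 = 0 but N^1 v_2 ≠ 0; then v_{j-1} := N · v_j for j = 2, …, 2.

Pick v_2 = (1, 0, 0)ᵀ.
Then v_1 = N · v_2 = (0, -1, -1)ᵀ.

Sanity check: (A − (-1)·I) v_1 = (0, 0, 0)ᵀ = 0. ✓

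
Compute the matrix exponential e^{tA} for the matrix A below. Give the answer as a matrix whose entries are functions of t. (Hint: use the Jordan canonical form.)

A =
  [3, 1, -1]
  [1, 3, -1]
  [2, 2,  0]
e^{tA} =
  [t*exp(2*t) + exp(2*t), t*exp(2*t), -t*exp(2*t)]
  [t*exp(2*t), t*exp(2*t) + exp(2*t), -t*exp(2*t)]
  [2*t*exp(2*t), 2*t*exp(2*t), -2*t*exp(2*t) + exp(2*t)]

Strategy: write A = P · J · P⁻¹ where J is a Jordan canonical form, so e^{tA} = P · e^{tJ} · P⁻¹, and e^{tJ} can be computed block-by-block.

A has Jordan form
J =
  [2, 1, 0]
  [0, 2, 0]
  [0, 0, 2]
(up to reordering of blocks).

Per-block formulas:
  For a 2×2 Jordan block J_2(2): exp(t · J_2(2)) = e^(2t)·(I + t·N), where N is the 2×2 nilpotent shift.
  For a 1×1 block at λ = 2: exp(t · [2]) = [e^(2t)].

After assembling e^{tJ} and conjugating by P, we get:

e^{tA} =
  [t*exp(2*t) + exp(2*t), t*exp(2*t), -t*exp(2*t)]
  [t*exp(2*t), t*exp(2*t) + exp(2*t), -t*exp(2*t)]
  [2*t*exp(2*t), 2*t*exp(2*t), -2*t*exp(2*t) + exp(2*t)]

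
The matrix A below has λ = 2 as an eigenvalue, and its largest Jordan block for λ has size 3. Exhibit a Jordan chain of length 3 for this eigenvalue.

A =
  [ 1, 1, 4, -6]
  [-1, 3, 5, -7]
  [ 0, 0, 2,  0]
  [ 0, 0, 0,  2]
A Jordan chain for λ = 2 of length 3:
v_1 = (1, 1, 0, 0)ᵀ
v_2 = (4, 5, 0, 0)ᵀ
v_3 = (0, 0, 1, 0)ᵀ

Let N = A − (2)·I. We want v_3 with N^3 v_3 = 0 but N^2 v_3 ≠ 0; then v_{j-1} := N · v_j for j = 3, …, 2.

Pick v_3 = (0, 0, 1, 0)ᵀ.
Then v_2 = N · v_3 = (4, 5, 0, 0)ᵀ.
Then v_1 = N · v_2 = (1, 1, 0, 0)ᵀ.

Sanity check: (A − (2)·I) v_1 = (0, 0, 0, 0)ᵀ = 0. ✓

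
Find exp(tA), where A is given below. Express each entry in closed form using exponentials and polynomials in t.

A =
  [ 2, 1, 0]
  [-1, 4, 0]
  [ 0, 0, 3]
e^{tA} =
  [-t*exp(3*t) + exp(3*t), t*exp(3*t), 0]
  [-t*exp(3*t), t*exp(3*t) + exp(3*t), 0]
  [0, 0, exp(3*t)]

Strategy: write A = P · J · P⁻¹ where J is a Jordan canonical form, so e^{tA} = P · e^{tJ} · P⁻¹, and e^{tJ} can be computed block-by-block.

A has Jordan form
J =
  [3, 1, 0]
  [0, 3, 0]
  [0, 0, 3]
(up to reordering of blocks).

Per-block formulas:
  For a 1×1 block at λ = 3: exp(t · [3]) = [e^(3t)].
  For a 2×2 Jordan block J_2(3): exp(t · J_2(3)) = e^(3t)·(I + t·N), where N is the 2×2 nilpotent shift.

After assembling e^{tJ} and conjugating by P, we get:

e^{tA} =
  [-t*exp(3*t) + exp(3*t), t*exp(3*t), 0]
  [-t*exp(3*t), t*exp(3*t) + exp(3*t), 0]
  [0, 0, exp(3*t)]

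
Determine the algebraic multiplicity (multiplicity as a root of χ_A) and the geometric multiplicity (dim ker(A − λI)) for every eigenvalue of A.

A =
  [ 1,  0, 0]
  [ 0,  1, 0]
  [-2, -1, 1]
λ = 1: alg = 3, geom = 2

Step 1 — factor the characteristic polynomial to read off the algebraic multiplicities:
  χ_A(x) = (x - 1)^3

Step 2 — compute geometric multiplicities via the rank-nullity identity g(λ) = n − rank(A − λI):
  rank(A − (1)·I) = 1, so dim ker(A − (1)·I) = n − 1 = 2

Summary:
  λ = 1: algebraic multiplicity = 3, geometric multiplicity = 2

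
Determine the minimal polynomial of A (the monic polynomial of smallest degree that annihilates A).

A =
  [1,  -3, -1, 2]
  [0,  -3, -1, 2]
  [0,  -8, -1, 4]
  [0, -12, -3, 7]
x^3 - 3*x^2 + 3*x - 1

The characteristic polynomial is χ_A(x) = (x - 1)^4, so the eigenvalues are known. The minimal polynomial is
  m_A(x) = Π_λ (x − λ)^{k_λ}
where k_λ is the size of the *largest* Jordan block for λ (equivalently, the smallest k with (A − λI)^k v = 0 for every generalised eigenvector v of λ).

  λ = 1: largest Jordan block has size 3, contributing (x − 1)^3

So m_A(x) = (x - 1)^3 = x^3 - 3*x^2 + 3*x - 1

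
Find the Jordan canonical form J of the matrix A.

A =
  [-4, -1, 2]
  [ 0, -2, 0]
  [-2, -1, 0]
J_2(-2) ⊕ J_1(-2)

The characteristic polynomial is
  det(x·I − A) = x^3 + 6*x^2 + 12*x + 8 = (x + 2)^3

Eigenvalues and multiplicities (the geometric multiplicity of λ is n − rank(A − λI), which equals the number of Jordan blocks for λ):
  λ = -2: algebraic multiplicity = 3, geometric multiplicity = 2

Determining the block sizes for each eigenvalue:
  λ = -2: 2 blocks summing to 3 forces exactly one block of size 2 and the rest size 1 → block sizes [2, 1]

Assembling the blocks gives a Jordan form
J =
  [-2,  1,  0]
  [ 0, -2,  0]
  [ 0,  0, -2]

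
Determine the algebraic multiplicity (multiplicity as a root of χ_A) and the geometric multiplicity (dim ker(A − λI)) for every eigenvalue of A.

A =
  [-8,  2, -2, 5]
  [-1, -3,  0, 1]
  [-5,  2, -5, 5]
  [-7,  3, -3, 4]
λ = -3: alg = 4, geom = 2

Step 1 — factor the characteristic polynomial to read off the algebraic multiplicities:
  χ_A(x) = (x + 3)^4

Step 2 — compute geometric multiplicities via the rank-nullity identity g(λ) = n − rank(A − λI):
  rank(A − (-3)·I) = 2, so dim ker(A − (-3)·I) = n − 2 = 2

Summary:
  λ = -3: algebraic multiplicity = 4, geometric multiplicity = 2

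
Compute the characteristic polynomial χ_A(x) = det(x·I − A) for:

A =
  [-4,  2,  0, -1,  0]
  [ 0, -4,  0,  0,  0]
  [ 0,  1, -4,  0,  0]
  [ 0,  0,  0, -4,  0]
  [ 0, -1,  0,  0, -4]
x^5 + 20*x^4 + 160*x^3 + 640*x^2 + 1280*x + 1024

Expanding det(x·I − A) (e.g. by cofactor expansion or by noting that A is similar to its Jordan form J, which has the same characteristic polynomial as A) gives
  χ_A(x) = x^5 + 20*x^4 + 160*x^3 + 640*x^2 + 1280*x + 1024
which factors as (x + 4)^5. The eigenvalues (with algebraic multiplicities) are λ = -4 with multiplicity 5.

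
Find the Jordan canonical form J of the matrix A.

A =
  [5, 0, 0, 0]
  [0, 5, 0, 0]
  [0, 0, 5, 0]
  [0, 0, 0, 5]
J_1(5) ⊕ J_1(5) ⊕ J_1(5) ⊕ J_1(5)

The characteristic polynomial is
  det(x·I − A) = x^4 - 20*x^3 + 150*x^2 - 500*x + 625 = (x - 5)^4

Eigenvalues and multiplicities (the geometric multiplicity of λ is n − rank(A − λI), which equals the number of Jordan blocks for λ):
  λ = 5: algebraic multiplicity = 4, geometric multiplicity = 4

Determining the block sizes for each eigenvalue:
  λ = 5: gm = am = 4, so every block has size 1 → block sizes [1, 1, 1, 1]

Assembling the blocks gives a Jordan form
J =
  [5, 0, 0, 0]
  [0, 5, 0, 0]
  [0, 0, 5, 0]
  [0, 0, 0, 5]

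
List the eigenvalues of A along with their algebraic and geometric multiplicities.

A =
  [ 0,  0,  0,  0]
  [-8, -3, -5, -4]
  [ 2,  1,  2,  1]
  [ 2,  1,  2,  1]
λ = 0: alg = 4, geom = 2

Step 1 — factor the characteristic polynomial to read off the algebraic multiplicities:
  χ_A(x) = x^4

Step 2 — compute geometric multiplicities via the rank-nullity identity g(λ) = n − rank(A − λI):
  rank(A − (0)·I) = 2, so dim ker(A − (0)·I) = n − 2 = 2

Summary:
  λ = 0: algebraic multiplicity = 4, geometric multiplicity = 2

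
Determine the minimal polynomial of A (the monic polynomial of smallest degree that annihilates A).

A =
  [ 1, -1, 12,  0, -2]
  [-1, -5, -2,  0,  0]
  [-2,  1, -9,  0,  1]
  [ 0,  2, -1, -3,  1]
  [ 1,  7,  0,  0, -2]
x^4 + 14*x^3 + 73*x^2 + 168*x + 144

The characteristic polynomial is χ_A(x) = (x + 3)^2*(x + 4)^3, so the eigenvalues are known. The minimal polynomial is
  m_A(x) = Π_λ (x − λ)^{k_λ}
where k_λ is the size of the *largest* Jordan block for λ (equivalently, the smallest k with (A − λI)^k v = 0 for every generalised eigenvector v of λ).

  λ = -4: largest Jordan block has size 2, contributing (x + 4)^2
  λ = -3: largest Jordan block has size 2, contributing (x + 3)^2

So m_A(x) = (x + 3)^2*(x + 4)^2 = x^4 + 14*x^3 + 73*x^2 + 168*x + 144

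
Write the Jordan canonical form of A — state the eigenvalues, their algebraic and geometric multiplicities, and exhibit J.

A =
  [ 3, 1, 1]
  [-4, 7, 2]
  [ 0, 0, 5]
J_2(5) ⊕ J_1(5)

The characteristic polynomial is
  det(x·I − A) = x^3 - 15*x^2 + 75*x - 125 = (x - 5)^3

Eigenvalues and multiplicities (the geometric multiplicity of λ is n − rank(A − λI), which equals the number of Jordan blocks for λ):
  λ = 5: algebraic multiplicity = 3, geometric multiplicity = 2

Determining the block sizes for each eigenvalue:
  λ = 5: 2 blocks summing to 3 forces exactly one block of size 2 and the rest size 1 → block sizes [2, 1]

Assembling the blocks gives a Jordan form
J =
  [5, 1, 0]
  [0, 5, 0]
  [0, 0, 5]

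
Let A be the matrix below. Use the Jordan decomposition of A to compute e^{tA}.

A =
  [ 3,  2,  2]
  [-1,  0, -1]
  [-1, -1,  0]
e^{tA} =
  [2*t*exp(t) + exp(t), 2*t*exp(t), 2*t*exp(t)]
  [-t*exp(t), -t*exp(t) + exp(t), -t*exp(t)]
  [-t*exp(t), -t*exp(t), -t*exp(t) + exp(t)]

Strategy: write A = P · J · P⁻¹ where J is a Jordan canonical form, so e^{tA} = P · e^{tJ} · P⁻¹, and e^{tJ} can be computed block-by-block.

A has Jordan form
J =
  [1, 1, 0]
  [0, 1, 0]
  [0, 0, 1]
(up to reordering of blocks).

Per-block formulas:
  For a 1×1 block at λ = 1: exp(t · [1]) = [e^(1t)].
  For a 2×2 Jordan block J_2(1): exp(t · J_2(1)) = e^(1t)·(I + t·N), where N is the 2×2 nilpotent shift.

After assembling e^{tJ} and conjugating by P, we get:

e^{tA} =
  [2*t*exp(t) + exp(t), 2*t*exp(t), 2*t*exp(t)]
  [-t*exp(t), -t*exp(t) + exp(t), -t*exp(t)]
  [-t*exp(t), -t*exp(t), -t*exp(t) + exp(t)]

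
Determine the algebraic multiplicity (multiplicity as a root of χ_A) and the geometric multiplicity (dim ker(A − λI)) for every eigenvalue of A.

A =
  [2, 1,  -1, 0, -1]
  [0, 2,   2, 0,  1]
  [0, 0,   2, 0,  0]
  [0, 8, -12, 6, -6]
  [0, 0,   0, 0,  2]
λ = 2: alg = 4, geom = 2; λ = 6: alg = 1, geom = 1

Step 1 — factor the characteristic polynomial to read off the algebraic multiplicities:
  χ_A(x) = (x - 6)*(x - 2)^4

Step 2 — compute geometric multiplicities via the rank-nullity identity g(λ) = n − rank(A − λI):
  rank(A − (2)·I) = 3, so dim ker(A − (2)·I) = n − 3 = 2
  rank(A − (6)·I) = 4, so dim ker(A − (6)·I) = n − 4 = 1

Summary:
  λ = 2: algebraic multiplicity = 4, geometric multiplicity = 2
  λ = 6: algebraic multiplicity = 1, geometric multiplicity = 1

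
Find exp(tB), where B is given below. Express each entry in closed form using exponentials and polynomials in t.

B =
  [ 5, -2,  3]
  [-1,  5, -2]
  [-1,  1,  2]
e^{tB} =
  [t*exp(4*t) + exp(4*t), -t^2*exp(4*t)/2 - 2*t*exp(4*t), t^2*exp(4*t)/2 + 3*t*exp(4*t)]
  [-t*exp(4*t), t^2*exp(4*t)/2 + t*exp(4*t) + exp(4*t), -t^2*exp(4*t)/2 - 2*t*exp(4*t)]
  [-t*exp(4*t), t^2*exp(4*t)/2 + t*exp(4*t), -t^2*exp(4*t)/2 - 2*t*exp(4*t) + exp(4*t)]

Strategy: write B = P · J · P⁻¹ where J is a Jordan canonical form, so e^{tB} = P · e^{tJ} · P⁻¹, and e^{tJ} can be computed block-by-block.

B has Jordan form
J =
  [4, 1, 0]
  [0, 4, 1]
  [0, 0, 4]
(up to reordering of blocks).

Per-block formulas:
  For a 3×3 Jordan block J_3(4): exp(t · J_3(4)) = e^(4t)·(I + t·N + (t^2/2)·N^2), where N is the 3×3 nilpotent shift.

After assembling e^{tJ} and conjugating by P, we get:

e^{tB} =
  [t*exp(4*t) + exp(4*t), -t^2*exp(4*t)/2 - 2*t*exp(4*t), t^2*exp(4*t)/2 + 3*t*exp(4*t)]
  [-t*exp(4*t), t^2*exp(4*t)/2 + t*exp(4*t) + exp(4*t), -t^2*exp(4*t)/2 - 2*t*exp(4*t)]
  [-t*exp(4*t), t^2*exp(4*t)/2 + t*exp(4*t), -t^2*exp(4*t)/2 - 2*t*exp(4*t) + exp(4*t)]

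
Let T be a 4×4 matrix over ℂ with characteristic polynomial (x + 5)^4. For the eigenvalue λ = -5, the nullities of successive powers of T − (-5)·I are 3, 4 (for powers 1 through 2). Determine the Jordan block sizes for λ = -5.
Block sizes for λ = -5: [2, 1, 1]

From the dimensions of kernels of powers, the number of Jordan blocks of size at least j is d_j − d_{j−1} where d_j = dim ker(N^j) (with d_0 = 0). Computing the differences gives [3, 1].
The number of blocks of size exactly k is (#blocks of size ≥ k) − (#blocks of size ≥ k + 1), so the partition is: 2 block(s) of size 1, 1 block(s) of size 2.
In nonincreasing order the block sizes are [2, 1, 1].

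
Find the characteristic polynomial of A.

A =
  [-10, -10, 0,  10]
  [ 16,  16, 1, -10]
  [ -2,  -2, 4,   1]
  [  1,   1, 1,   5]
x^4 - 15*x^3 + 75*x^2 - 125*x

Expanding det(x·I − A) (e.g. by cofactor expansion or by noting that A is similar to its Jordan form J, which has the same characteristic polynomial as A) gives
  χ_A(x) = x^4 - 15*x^3 + 75*x^2 - 125*x
which factors as x*(x - 5)^3. The eigenvalues (with algebraic multiplicities) are λ = 0 with multiplicity 1, λ = 5 with multiplicity 3.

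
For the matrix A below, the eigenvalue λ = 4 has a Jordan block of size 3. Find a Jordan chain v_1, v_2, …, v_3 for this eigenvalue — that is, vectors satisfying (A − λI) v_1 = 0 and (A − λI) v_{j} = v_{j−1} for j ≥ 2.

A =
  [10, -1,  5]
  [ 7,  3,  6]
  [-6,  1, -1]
A Jordan chain for λ = 4 of length 3:
v_1 = (-1, -1, 1)ᵀ
v_2 = (6, 7, -6)ᵀ
v_3 = (1, 0, 0)ᵀ

Let N = A − (4)·I. We want v_3 with N^3 v_3 = 0 but N^2 v_3 ≠ 0; then v_{j-1} := N · v_j for j = 3, …, 2.

Pick v_3 = (1, 0, 0)ᵀ.
Then v_2 = N · v_3 = (6, 7, -6)ᵀ.
Then v_1 = N · v_2 = (-1, -1, 1)ᵀ.

Sanity check: (A − (4)·I) v_1 = (0, 0, 0)ᵀ = 0. ✓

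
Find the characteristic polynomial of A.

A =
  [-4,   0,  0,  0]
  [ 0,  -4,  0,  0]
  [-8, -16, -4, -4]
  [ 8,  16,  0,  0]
x^4 + 12*x^3 + 48*x^2 + 64*x

Expanding det(x·I − A) (e.g. by cofactor expansion or by noting that A is similar to its Jordan form J, which has the same characteristic polynomial as A) gives
  χ_A(x) = x^4 + 12*x^3 + 48*x^2 + 64*x
which factors as x*(x + 4)^3. The eigenvalues (with algebraic multiplicities) are λ = -4 with multiplicity 3, λ = 0 with multiplicity 1.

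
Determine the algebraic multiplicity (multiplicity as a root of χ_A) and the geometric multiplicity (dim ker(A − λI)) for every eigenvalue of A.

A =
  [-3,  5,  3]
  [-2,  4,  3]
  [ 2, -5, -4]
λ = -1: alg = 3, geom = 2

Step 1 — factor the characteristic polynomial to read off the algebraic multiplicities:
  χ_A(x) = (x + 1)^3

Step 2 — compute geometric multiplicities via the rank-nullity identity g(λ) = n − rank(A − λI):
  rank(A − (-1)·I) = 1, so dim ker(A − (-1)·I) = n − 1 = 2

Summary:
  λ = -1: algebraic multiplicity = 3, geometric multiplicity = 2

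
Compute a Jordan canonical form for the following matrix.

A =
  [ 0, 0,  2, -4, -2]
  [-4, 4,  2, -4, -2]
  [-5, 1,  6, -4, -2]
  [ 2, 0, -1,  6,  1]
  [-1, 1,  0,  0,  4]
J_2(4) ⊕ J_2(4) ⊕ J_1(4)

The characteristic polynomial is
  det(x·I − A) = x^5 - 20*x^4 + 160*x^3 - 640*x^2 + 1280*x - 1024 = (x - 4)^5

Eigenvalues and multiplicities (the geometric multiplicity of λ is n − rank(A − λI), which equals the number of Jordan blocks for λ):
  λ = 4: algebraic multiplicity = 5, geometric multiplicity = 3

Determining the block sizes for each eigenvalue:
  λ = 4: with am = 5 and gm = 3, the partition is not yet determined (e.g. several partitions of 5 into 3 parts exist). Let N = A − (4)·I. Computing rank(N^1) = 2, rank(N^2) = 0; the number of blocks of size ≥ j is rank(N^{j−1}) − rank(N^j), giving [3, 2]. So we have 2 block(s) of size 2, 1 block(s) of size 1 → block sizes [2, 2, 1]

Assembling the blocks gives a Jordan form
J =
  [4, 1, 0, 0, 0]
  [0, 4, 0, 0, 0]
  [0, 0, 4, 1, 0]
  [0, 0, 0, 4, 0]
  [0, 0, 0, 0, 4]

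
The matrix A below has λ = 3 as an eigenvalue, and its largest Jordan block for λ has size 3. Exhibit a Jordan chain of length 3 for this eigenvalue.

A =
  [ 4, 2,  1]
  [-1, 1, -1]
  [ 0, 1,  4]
A Jordan chain for λ = 3 of length 3:
v_1 = (-1, 1, -1)ᵀ
v_2 = (1, -1, 0)ᵀ
v_3 = (1, 0, 0)ᵀ

Let N = A − (3)·I. We want v_3 with N^3 v_3 = 0 but N^2 v_3 ≠ 0; then v_{j-1} := N · v_j for j = 3, …, 2.

Pick v_3 = (1, 0, 0)ᵀ.
Then v_2 = N · v_3 = (1, -1, 0)ᵀ.
Then v_1 = N · v_2 = (-1, 1, -1)ᵀ.

Sanity check: (A − (3)·I) v_1 = (0, 0, 0)ᵀ = 0. ✓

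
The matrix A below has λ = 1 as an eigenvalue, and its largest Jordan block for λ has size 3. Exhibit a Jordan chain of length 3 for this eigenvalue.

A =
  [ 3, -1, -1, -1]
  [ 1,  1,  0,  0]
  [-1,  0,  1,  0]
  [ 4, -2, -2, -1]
A Jordan chain for λ = 1 of length 3:
v_1 = (0, 2, -2, 0)ᵀ
v_2 = (2, 1, -1, 4)ᵀ
v_3 = (1, 0, 0, 0)ᵀ

Let N = A − (1)·I. We want v_3 with N^3 v_3 = 0 but N^2 v_3 ≠ 0; then v_{j-1} := N · v_j for j = 3, …, 2.

Pick v_3 = (1, 0, 0, 0)ᵀ.
Then v_2 = N · v_3 = (2, 1, -1, 4)ᵀ.
Then v_1 = N · v_2 = (0, 2, -2, 0)ᵀ.

Sanity check: (A − (1)·I) v_1 = (0, 0, 0, 0)ᵀ = 0. ✓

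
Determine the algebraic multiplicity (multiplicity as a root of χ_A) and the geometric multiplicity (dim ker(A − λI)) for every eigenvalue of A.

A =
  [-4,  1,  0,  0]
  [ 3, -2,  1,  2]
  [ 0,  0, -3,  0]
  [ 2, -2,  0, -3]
λ = -3: alg = 4, geom = 2

Step 1 — factor the characteristic polynomial to read off the algebraic multiplicities:
  χ_A(x) = (x + 3)^4

Step 2 — compute geometric multiplicities via the rank-nullity identity g(λ) = n − rank(A − λI):
  rank(A − (-3)·I) = 2, so dim ker(A − (-3)·I) = n − 2 = 2

Summary:
  λ = -3: algebraic multiplicity = 4, geometric multiplicity = 2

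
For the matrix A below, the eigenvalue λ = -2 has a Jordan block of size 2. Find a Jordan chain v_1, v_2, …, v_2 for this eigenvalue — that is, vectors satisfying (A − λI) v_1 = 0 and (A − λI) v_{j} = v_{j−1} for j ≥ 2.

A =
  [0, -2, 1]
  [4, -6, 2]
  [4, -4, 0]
A Jordan chain for λ = -2 of length 2:
v_1 = (2, 4, 4)ᵀ
v_2 = (1, 0, 0)ᵀ

Let N = A − (-2)·I. We want v_2 with N^2 v_2 = 0 but N^1 v_2 ≠ 0; then v_{j-1} := N · v_j for j = 2, …, 2.

Pick v_2 = (1, 0, 0)ᵀ.
Then v_1 = N · v_2 = (2, 4, 4)ᵀ.

Sanity check: (A − (-2)·I) v_1 = (0, 0, 0)ᵀ = 0. ✓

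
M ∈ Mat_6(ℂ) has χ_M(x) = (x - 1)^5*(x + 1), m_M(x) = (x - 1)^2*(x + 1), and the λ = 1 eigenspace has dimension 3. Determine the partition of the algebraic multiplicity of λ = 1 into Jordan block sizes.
Block sizes for λ = 1: [2, 2, 1]

Step 1 — from the characteristic polynomial, algebraic multiplicity of λ = 1 is 5. From dim ker(M − (1)·I) = 3, there are exactly 3 Jordan blocks for λ = 1.
Step 2 — from the minimal polynomial, the factor (x − 1)^2 tells us the largest block for λ = 1 has size 2.
Step 3 — with total size 5, 3 blocks, and largest block 2, the block sizes (in nonincreasing order) are [2, 2, 1].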